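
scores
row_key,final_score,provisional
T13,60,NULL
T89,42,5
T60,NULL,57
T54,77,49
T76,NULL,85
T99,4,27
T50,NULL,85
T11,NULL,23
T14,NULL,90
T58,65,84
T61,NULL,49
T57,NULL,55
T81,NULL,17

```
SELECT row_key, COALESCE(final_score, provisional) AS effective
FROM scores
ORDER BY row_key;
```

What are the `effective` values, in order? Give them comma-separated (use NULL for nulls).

row_key=T11: final_score=NULL, provisional=23 → 23
row_key=T13: final_score=60 → 60
row_key=T14: final_score=NULL, provisional=90 → 90
row_key=T50: final_score=NULL, provisional=85 → 85
row_key=T54: final_score=77 → 77
row_key=T57: final_score=NULL, provisional=55 → 55
row_key=T58: final_score=65 → 65
row_key=T60: final_score=NULL, provisional=57 → 57
row_key=T61: final_score=NULL, provisional=49 → 49
row_key=T76: final_score=NULL, provisional=85 → 85
row_key=T81: final_score=NULL, provisional=17 → 17
row_key=T89: final_score=42 → 42
row_key=T99: final_score=4 → 4

23, 60, 90, 85, 77, 55, 65, 57, 49, 85, 17, 42, 4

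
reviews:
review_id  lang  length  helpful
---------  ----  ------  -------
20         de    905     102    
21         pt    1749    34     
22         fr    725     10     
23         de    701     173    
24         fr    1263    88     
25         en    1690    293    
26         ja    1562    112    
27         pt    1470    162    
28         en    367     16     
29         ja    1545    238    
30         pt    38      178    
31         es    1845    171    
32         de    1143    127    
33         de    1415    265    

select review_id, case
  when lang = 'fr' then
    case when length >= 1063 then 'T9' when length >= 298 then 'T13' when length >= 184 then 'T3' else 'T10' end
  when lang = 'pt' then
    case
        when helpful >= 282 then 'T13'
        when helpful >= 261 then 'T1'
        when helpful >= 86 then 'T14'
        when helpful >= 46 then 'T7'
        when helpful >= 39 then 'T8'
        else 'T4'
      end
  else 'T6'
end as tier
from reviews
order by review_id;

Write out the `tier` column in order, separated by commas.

review_id=20: lang='de' → outer ELSE → T6
review_id=21: lang='pt' → inner[ELSE] → T4
review_id=22: lang='fr' → inner[length >= 298] → T13
review_id=23: lang='de' → outer ELSE → T6
review_id=24: lang='fr' → inner[length >= 1063] → T9
review_id=25: lang='en' → outer ELSE → T6
review_id=26: lang='ja' → outer ELSE → T6
review_id=27: lang='pt' → inner[helpful >= 86] → T14
review_id=28: lang='en' → outer ELSE → T6
review_id=29: lang='ja' → outer ELSE → T6
review_id=30: lang='pt' → inner[helpful >= 86] → T14
review_id=31: lang='es' → outer ELSE → T6
review_id=32: lang='de' → outer ELSE → T6
review_id=33: lang='de' → outer ELSE → T6

T6, T4, T13, T6, T9, T6, T6, T14, T6, T6, T14, T6, T6, T6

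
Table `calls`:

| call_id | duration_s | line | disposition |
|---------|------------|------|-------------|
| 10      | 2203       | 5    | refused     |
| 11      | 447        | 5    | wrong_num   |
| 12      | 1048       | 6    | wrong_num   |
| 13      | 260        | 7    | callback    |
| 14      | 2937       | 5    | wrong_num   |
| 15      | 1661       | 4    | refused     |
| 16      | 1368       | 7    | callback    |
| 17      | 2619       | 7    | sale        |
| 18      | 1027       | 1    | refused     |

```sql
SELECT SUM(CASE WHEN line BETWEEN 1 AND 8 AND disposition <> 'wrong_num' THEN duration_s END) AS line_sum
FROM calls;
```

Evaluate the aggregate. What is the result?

call_id=10: ✓ → 2203
call_id=11: ✗
call_id=12: ✗
call_id=13: ✓ → 260
call_id=14: ✗
call_id=15: ✓ → 1661
call_id=16: ✓ → 1368
call_id=17: ✓ → 2619
call_id=18: ✓ → 1027
line_sum = 2203 + 260 + 1661 + 1368 + 2619 + 1027 = 9138

9138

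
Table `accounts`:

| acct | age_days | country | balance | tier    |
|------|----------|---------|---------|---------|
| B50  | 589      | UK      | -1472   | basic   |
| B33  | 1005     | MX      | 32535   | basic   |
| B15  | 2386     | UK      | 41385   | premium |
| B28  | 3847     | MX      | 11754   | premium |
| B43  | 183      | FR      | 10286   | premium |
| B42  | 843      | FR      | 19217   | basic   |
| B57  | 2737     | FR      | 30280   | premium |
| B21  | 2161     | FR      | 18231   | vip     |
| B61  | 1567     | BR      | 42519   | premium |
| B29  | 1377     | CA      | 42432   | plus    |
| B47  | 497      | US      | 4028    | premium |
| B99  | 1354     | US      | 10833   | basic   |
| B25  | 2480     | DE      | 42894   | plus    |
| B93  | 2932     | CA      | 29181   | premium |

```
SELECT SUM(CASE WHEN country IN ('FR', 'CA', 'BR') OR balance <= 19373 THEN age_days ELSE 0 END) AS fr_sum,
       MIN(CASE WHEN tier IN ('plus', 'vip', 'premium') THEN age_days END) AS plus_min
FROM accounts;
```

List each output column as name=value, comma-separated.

[fr_sum: country IN ('FR', 'CA', 'BR') OR balance <= 19373]
acct=B50: ✓ → 589
acct=B33: ✗
acct=B15: ✗
acct=B28: ✓ → 3847
acct=B43: ✓ → 183
acct=B42: ✓ → 843
acct=B57: ✓ → 2737
acct=B21: ✓ → 2161
acct=B61: ✓ → 1567
acct=B29: ✓ → 1377
acct=B47: ✓ → 497
acct=B99: ✓ → 1354
acct=B25: ✗
acct=B93: ✓ → 2932
fr_sum = 589 + 3847 + 183 + 843 + 2737 + 2161 + 1567 + 1377 + 497 + 1354 + 2932 = 18087
—
[plus_min: tier IN ('plus', 'vip', 'premium')]
acct=B50: ✗
acct=B33: ✗
acct=B15: ✓ → 2386
acct=B28: ✓ → 3847
acct=B43: ✓ → 183
acct=B42: ✗
acct=B57: ✓ → 2737
acct=B21: ✓ → 2161
acct=B61: ✓ → 1567
acct=B29: ✓ → 1377
acct=B47: ✓ → 497
acct=B99: ✗
acct=B25: ✓ → 2480
acct=B93: ✓ → 2932
plus_min = MIN(2386, 3847, 183, 2737, 2161, 1567, 1377, 497, 2480, 2932) = 183

fr_sum=18087, plus_min=183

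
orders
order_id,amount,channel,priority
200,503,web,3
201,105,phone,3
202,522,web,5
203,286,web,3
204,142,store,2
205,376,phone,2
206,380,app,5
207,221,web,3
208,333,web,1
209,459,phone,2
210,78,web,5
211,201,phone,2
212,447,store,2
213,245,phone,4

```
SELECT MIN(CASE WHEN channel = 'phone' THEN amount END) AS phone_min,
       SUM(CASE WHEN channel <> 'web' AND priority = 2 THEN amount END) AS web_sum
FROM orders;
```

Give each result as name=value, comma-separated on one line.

[phone_min: channel = 'phone']
order_id=200: ✗
order_id=201: ✓ → 105
order_id=202: ✗
order_id=203: ✗
order_id=204: ✗
order_id=205: ✓ → 376
order_id=206: ✗
order_id=207: ✗
order_id=208: ✗
order_id=209: ✓ → 459
order_id=210: ✗
order_id=211: ✓ → 201
order_id=212: ✗
order_id=213: ✓ → 245
phone_min = MIN(105, 376, 459, 201, 245) = 105
—
[web_sum: channel <> 'web' AND priority = 2]
order_id=200: ✗
order_id=201: ✗
order_id=202: ✗
order_id=203: ✗
order_id=204: ✓ → 142
order_id=205: ✓ → 376
order_id=206: ✗
order_id=207: ✗
order_id=208: ✗
order_id=209: ✓ → 459
order_id=210: ✗
order_id=211: ✓ → 201
order_id=212: ✓ → 447
order_id=213: ✗
web_sum = 142 + 376 + 459 + 201 + 447 = 1625

phone_min=105, web_sum=1625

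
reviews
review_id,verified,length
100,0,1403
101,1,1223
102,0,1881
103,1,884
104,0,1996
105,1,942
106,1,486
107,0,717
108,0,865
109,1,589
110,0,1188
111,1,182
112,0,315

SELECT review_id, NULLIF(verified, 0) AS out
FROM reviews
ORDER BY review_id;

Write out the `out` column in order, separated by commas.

NULL, 1, NULL, 1, NULL, 1, 1, NULL, NULL, 1, NULL, 1, NULL

review_id=100: verified=0 vs 0: equal → NULL
review_id=101: verified=1 vs 0: differ → 1
review_id=102: verified=0 vs 0: equal → NULL
review_id=103: verified=1 vs 0: differ → 1
review_id=104: verified=0 vs 0: equal → NULL
review_id=105: verified=1 vs 0: differ → 1
review_id=106: verified=1 vs 0: differ → 1
review_id=107: verified=0 vs 0: equal → NULL
review_id=108: verified=0 vs 0: equal → NULL
review_id=109: verified=1 vs 0: differ → 1
review_id=110: verified=0 vs 0: equal → NULL
review_id=111: verified=1 vs 0: differ → 1
review_id=112: verified=0 vs 0: equal → NULL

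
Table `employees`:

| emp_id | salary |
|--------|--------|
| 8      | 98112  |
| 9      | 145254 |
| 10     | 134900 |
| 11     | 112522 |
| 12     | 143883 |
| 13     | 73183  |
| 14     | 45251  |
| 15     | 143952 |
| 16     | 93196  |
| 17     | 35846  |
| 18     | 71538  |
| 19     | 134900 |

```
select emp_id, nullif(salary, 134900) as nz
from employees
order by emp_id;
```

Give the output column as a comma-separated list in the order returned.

98112, 145254, NULL, 112522, 143883, 73183, 45251, 143952, 93196, 35846, 71538, NULL

emp_id=8: salary=98112 vs 134900: differ → 98112
emp_id=9: salary=145254 vs 134900: differ → 145254
emp_id=10: salary=134900 vs 134900: equal → NULL
emp_id=11: salary=112522 vs 134900: differ → 112522
emp_id=12: salary=143883 vs 134900: differ → 143883
emp_id=13: salary=73183 vs 134900: differ → 73183
emp_id=14: salary=45251 vs 134900: differ → 45251
emp_id=15: salary=143952 vs 134900: differ → 143952
emp_id=16: salary=93196 vs 134900: differ → 93196
emp_id=17: salary=35846 vs 134900: differ → 35846
emp_id=18: salary=71538 vs 134900: differ → 71538
emp_id=19: salary=134900 vs 134900: equal → NULL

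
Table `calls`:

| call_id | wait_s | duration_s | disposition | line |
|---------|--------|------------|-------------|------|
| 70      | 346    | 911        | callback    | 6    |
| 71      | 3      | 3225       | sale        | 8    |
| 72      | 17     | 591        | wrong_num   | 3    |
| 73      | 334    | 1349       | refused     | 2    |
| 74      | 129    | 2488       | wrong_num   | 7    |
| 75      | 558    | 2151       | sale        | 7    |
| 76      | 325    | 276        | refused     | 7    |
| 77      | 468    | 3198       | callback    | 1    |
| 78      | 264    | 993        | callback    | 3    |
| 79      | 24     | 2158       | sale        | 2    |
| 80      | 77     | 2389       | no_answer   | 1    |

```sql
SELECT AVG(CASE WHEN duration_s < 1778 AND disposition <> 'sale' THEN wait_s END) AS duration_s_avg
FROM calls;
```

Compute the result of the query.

257.2

call_id=70: ✓ → 346
call_id=71: ✗
call_id=72: ✓ → 17
call_id=73: ✓ → 334
call_id=74: ✗
call_id=75: ✗
call_id=76: ✓ → 325
call_id=77: ✗
call_id=78: ✓ → 264
call_id=79: ✗
call_id=80: ✗
duration_s_avg = (346 + 17 + 334 + 325 + 264) / 5 = 257.2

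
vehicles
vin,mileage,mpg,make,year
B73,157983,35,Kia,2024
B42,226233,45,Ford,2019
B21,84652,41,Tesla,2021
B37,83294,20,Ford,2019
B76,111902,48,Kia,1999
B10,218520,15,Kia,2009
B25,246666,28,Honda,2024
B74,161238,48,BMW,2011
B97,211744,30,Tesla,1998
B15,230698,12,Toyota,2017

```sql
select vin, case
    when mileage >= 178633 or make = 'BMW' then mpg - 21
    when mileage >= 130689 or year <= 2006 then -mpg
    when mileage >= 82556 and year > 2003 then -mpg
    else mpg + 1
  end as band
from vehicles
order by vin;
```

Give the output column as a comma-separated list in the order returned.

vin=B10: mileage >= 178633 or make = 'BMW' → -6
vin=B15: mileage >= 178633 or make = 'BMW' → -9
vin=B21: mileage >= 82556 and year > 2003 → -41
vin=B25: mileage >= 178633 or make = 'BMW' → 7
vin=B37: mileage >= 82556 and year > 2003 → -20
vin=B42: mileage >= 178633 or make = 'BMW' → 24
vin=B73: mileage >= 130689 or year <= 2006 → -35
vin=B74: mileage >= 178633 or make = 'BMW' → 27
vin=B76: mileage >= 130689 or year <= 2006 → -48
vin=B97: mileage >= 178633 or make = 'BMW' → 9

-6, -9, -41, 7, -20, 24, -35, 27, -48, 9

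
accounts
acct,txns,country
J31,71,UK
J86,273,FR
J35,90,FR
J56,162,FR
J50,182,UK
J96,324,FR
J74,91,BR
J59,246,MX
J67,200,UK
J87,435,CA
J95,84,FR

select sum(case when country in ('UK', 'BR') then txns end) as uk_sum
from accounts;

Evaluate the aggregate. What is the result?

acct=J31: ✓ → 71
acct=J86: ✗
acct=J35: ✗
acct=J56: ✗
acct=J50: ✓ → 182
acct=J96: ✗
acct=J74: ✓ → 91
acct=J59: ✗
acct=J67: ✓ → 200
acct=J87: ✗
acct=J95: ✗
uk_sum = 71 + 182 + 91 + 200 = 544

544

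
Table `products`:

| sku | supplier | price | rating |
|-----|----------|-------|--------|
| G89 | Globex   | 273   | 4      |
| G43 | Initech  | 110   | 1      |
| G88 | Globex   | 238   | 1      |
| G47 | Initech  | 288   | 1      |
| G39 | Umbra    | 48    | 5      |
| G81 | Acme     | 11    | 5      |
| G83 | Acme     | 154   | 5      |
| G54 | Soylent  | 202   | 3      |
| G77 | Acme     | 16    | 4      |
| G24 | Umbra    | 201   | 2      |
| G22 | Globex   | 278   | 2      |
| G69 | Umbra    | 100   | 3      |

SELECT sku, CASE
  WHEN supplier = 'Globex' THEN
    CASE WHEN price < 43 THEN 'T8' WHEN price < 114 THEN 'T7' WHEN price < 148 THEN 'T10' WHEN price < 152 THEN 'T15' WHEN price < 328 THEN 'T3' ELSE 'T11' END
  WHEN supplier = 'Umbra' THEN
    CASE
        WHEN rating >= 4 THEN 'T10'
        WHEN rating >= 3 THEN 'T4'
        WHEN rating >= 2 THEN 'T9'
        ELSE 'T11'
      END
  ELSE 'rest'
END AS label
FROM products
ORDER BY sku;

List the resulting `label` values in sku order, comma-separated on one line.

T3, T9, T10, rest, rest, rest, T4, rest, rest, rest, T3, T3

sku=G22: supplier='Globex' → inner[price < 328] → T3
sku=G24: supplier='Umbra' → inner[rating >= 2] → T9
sku=G39: supplier='Umbra' → inner[rating >= 4] → T10
sku=G43: supplier='Initech' → outer ELSE → rest
sku=G47: supplier='Initech' → outer ELSE → rest
sku=G54: supplier='Soylent' → outer ELSE → rest
sku=G69: supplier='Umbra' → inner[rating >= 3] → T4
sku=G77: supplier='Acme' → outer ELSE → rest
sku=G81: supplier='Acme' → outer ELSE → rest
sku=G83: supplier='Acme' → outer ELSE → rest
sku=G88: supplier='Globex' → inner[price < 328] → T3
sku=G89: supplier='Globex' → inner[price < 328] → T3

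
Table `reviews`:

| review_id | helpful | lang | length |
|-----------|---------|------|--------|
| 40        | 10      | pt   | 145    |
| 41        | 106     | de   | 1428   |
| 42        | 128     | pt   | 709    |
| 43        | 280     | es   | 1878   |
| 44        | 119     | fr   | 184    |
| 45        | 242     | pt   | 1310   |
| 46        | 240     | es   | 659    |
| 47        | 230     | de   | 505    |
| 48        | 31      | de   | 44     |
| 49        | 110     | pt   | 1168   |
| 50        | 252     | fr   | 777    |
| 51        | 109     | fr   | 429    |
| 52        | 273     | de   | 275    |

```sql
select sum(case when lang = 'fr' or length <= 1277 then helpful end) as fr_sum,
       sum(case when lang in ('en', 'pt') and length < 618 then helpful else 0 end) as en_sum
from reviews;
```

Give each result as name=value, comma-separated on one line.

[fr_sum: lang = 'fr' or length <= 1277]
review_id=40: ✓ → 10
review_id=41: ✗
review_id=42: ✓ → 128
review_id=43: ✗
review_id=44: ✓ → 119
review_id=45: ✗
review_id=46: ✓ → 240
review_id=47: ✓ → 230
review_id=48: ✓ → 31
review_id=49: ✓ → 110
review_id=50: ✓ → 252
review_id=51: ✓ → 109
review_id=52: ✓ → 273
fr_sum = 10 + 128 + 119 + 240 + 230 + 31 + 110 + 252 + 109 + 273 = 1502
—
[en_sum: lang in ('en', 'pt') and length < 618]
review_id=40: ✓ → 10
review_id=41: ✗
review_id=42: ✗
review_id=43: ✗
review_id=44: ✗
review_id=45: ✗
review_id=46: ✗
review_id=47: ✗
review_id=48: ✗
review_id=49: ✗
review_id=50: ✗
review_id=51: ✗
review_id=52: ✗
en_sum = 10

fr_sum=1502, en_sum=10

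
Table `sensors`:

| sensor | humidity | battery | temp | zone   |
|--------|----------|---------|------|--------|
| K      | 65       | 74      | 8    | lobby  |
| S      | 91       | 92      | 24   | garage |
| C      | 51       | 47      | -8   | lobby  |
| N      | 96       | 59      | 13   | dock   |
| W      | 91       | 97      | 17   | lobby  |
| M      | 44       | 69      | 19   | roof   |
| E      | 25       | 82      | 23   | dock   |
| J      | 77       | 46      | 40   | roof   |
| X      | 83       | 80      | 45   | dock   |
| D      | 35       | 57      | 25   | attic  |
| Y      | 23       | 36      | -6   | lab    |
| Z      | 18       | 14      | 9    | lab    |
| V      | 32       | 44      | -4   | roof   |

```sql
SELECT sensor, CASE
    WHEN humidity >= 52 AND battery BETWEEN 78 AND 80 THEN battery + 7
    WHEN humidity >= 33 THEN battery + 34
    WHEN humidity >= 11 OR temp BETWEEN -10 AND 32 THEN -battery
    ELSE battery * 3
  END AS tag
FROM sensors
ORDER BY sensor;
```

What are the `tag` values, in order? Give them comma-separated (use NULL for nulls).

sensor=C: humidity >= 33 → 81
sensor=D: humidity >= 33 → 91
sensor=E: humidity >= 11 OR temp BETWEEN -10 AND 32 → -82
sensor=J: humidity >= 33 → 80
sensor=K: humidity >= 33 → 108
sensor=M: humidity >= 33 → 103
sensor=N: humidity >= 33 → 93
sensor=S: humidity >= 33 → 126
sensor=V: humidity >= 11 OR temp BETWEEN -10 AND 32 → -44
sensor=W: humidity >= 33 → 131
sensor=X: humidity >= 52 AND battery BETWEEN 78 AND 80 → 87
sensor=Y: humidity >= 11 OR temp BETWEEN -10 AND 32 → -36
sensor=Z: humidity >= 11 OR temp BETWEEN -10 AND 32 → -14

81, 91, -82, 80, 108, 103, 93, 126, -44, 131, 87, -36, -14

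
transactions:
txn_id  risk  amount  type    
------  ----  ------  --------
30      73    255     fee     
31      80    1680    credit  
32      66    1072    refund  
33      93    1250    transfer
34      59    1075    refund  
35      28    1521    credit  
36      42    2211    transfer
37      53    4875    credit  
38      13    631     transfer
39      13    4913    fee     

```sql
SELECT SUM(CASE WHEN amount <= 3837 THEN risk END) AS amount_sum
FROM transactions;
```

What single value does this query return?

454

txn_id=30: ✓ → 73
txn_id=31: ✓ → 80
txn_id=32: ✓ → 66
txn_id=33: ✓ → 93
txn_id=34: ✓ → 59
txn_id=35: ✓ → 28
txn_id=36: ✓ → 42
txn_id=37: ✗
txn_id=38: ✓ → 13
txn_id=39: ✗
amount_sum = 73 + 80 + 66 + 93 + 59 + 28 + 42 + 13 = 454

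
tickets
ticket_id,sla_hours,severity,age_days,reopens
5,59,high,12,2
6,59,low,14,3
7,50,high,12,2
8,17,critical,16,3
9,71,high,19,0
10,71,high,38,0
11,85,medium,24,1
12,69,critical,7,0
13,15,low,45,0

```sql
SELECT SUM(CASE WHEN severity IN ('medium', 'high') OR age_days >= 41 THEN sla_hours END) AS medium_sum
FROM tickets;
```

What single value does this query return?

ticket_id=5: ✓ → 59
ticket_id=6: ✗
ticket_id=7: ✓ → 50
ticket_id=8: ✗
ticket_id=9: ✓ → 71
ticket_id=10: ✓ → 71
ticket_id=11: ✓ → 85
ticket_id=12: ✗
ticket_id=13: ✓ → 15
medium_sum = 59 + 50 + 71 + 71 + 85 + 15 = 351

351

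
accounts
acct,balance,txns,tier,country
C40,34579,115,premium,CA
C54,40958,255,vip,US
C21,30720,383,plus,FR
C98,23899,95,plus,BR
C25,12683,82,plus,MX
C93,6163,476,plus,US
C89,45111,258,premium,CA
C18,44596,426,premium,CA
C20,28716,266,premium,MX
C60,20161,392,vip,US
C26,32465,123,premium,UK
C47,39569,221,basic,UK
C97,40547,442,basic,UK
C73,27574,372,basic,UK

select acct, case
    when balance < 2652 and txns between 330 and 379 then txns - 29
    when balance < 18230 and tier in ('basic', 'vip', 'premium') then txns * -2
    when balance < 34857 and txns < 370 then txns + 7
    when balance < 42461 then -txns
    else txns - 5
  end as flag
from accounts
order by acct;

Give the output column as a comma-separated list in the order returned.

acct=C18: ELSE → 421
acct=C20: balance < 34857 and txns < 370 → 273
acct=C21: balance < 42461 → -383
acct=C25: balance < 34857 and txns < 370 → 89
acct=C26: balance < 34857 and txns < 370 → 130
acct=C40: balance < 34857 and txns < 370 → 122
acct=C47: balance < 42461 → -221
acct=C54: balance < 42461 → -255
acct=C60: balance < 42461 → -392
acct=C73: balance < 42461 → -372
acct=C89: ELSE → 253
acct=C93: balance < 42461 → -476
acct=C97: balance < 42461 → -442
acct=C98: balance < 34857 and txns < 370 → 102

421, 273, -383, 89, 130, 122, -221, -255, -392, -372, 253, -476, -442, 102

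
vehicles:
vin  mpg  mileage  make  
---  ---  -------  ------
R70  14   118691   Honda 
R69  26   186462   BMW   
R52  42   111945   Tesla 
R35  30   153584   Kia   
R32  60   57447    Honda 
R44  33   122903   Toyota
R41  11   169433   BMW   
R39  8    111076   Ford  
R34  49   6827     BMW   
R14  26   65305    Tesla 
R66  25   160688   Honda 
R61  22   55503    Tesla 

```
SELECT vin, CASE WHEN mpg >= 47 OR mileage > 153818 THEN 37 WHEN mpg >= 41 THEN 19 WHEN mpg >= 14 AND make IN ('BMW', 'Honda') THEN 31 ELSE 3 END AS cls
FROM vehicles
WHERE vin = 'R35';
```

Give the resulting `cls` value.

3

vin = R35: mpg=30, mileage=153584, make=Kia.
mpg >= 47 OR mileage > 153818 → false
mpg >= 41 → false
mpg >= 14 AND make IN ('BMW', 'Honda') → false
No prior WHEN matched → ELSE → 3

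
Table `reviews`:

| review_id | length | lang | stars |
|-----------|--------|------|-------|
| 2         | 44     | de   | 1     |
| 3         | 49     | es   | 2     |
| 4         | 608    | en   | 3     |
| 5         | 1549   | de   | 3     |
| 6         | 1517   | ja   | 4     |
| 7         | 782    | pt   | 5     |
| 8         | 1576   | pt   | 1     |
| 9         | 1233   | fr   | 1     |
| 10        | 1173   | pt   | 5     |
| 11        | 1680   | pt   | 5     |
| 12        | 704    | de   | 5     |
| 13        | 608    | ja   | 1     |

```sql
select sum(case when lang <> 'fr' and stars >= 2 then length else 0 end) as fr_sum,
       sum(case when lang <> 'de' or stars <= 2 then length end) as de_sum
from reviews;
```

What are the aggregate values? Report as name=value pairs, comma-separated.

fr_sum=8062, de_sum=9270

[fr_sum: lang <> 'fr' and stars >= 2]
review_id=2: ✗
review_id=3: ✓ → 49
review_id=4: ✓ → 608
review_id=5: ✓ → 1549
review_id=6: ✓ → 1517
review_id=7: ✓ → 782
review_id=8: ✗
review_id=9: ✗
review_id=10: ✓ → 1173
review_id=11: ✓ → 1680
review_id=12: ✓ → 704
review_id=13: ✗
fr_sum = 49 + 608 + 1549 + 1517 + 782 + 1173 + 1680 + 704 = 8062
—
[de_sum: lang <> 'de' or stars <= 2]
review_id=2: ✓ → 44
review_id=3: ✓ → 49
review_id=4: ✓ → 608
review_id=5: ✗
review_id=6: ✓ → 1517
review_id=7: ✓ → 782
review_id=8: ✓ → 1576
review_id=9: ✓ → 1233
review_id=10: ✓ → 1173
review_id=11: ✓ → 1680
review_id=12: ✗
review_id=13: ✓ → 608
de_sum = 44 + 49 + 608 + 1517 + 782 + 1576 + 1233 + 1173 + 1680 + 608 = 9270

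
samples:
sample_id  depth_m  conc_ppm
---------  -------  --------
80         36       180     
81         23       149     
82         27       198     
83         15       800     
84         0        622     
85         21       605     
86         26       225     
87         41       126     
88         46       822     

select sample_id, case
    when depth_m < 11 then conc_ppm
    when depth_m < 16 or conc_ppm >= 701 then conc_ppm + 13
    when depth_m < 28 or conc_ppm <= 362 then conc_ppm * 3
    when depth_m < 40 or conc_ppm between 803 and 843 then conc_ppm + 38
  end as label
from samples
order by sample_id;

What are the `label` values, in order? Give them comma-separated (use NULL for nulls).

sample_id=80: depth_m < 28 or conc_ppm <= 362 → 540
sample_id=81: depth_m < 28 or conc_ppm <= 362 → 447
sample_id=82: depth_m < 28 or conc_ppm <= 362 → 594
sample_id=83: depth_m < 16 or conc_ppm >= 701 → 813
sample_id=84: depth_m < 11 → 622
sample_id=85: depth_m < 28 or conc_ppm <= 362 → 1815
sample_id=86: depth_m < 28 or conc_ppm <= 362 → 675
sample_id=87: depth_m < 28 or conc_ppm <= 362 → 378
sample_id=88: depth_m < 16 or conc_ppm >= 701 → 835

540, 447, 594, 813, 622, 1815, 675, 378, 835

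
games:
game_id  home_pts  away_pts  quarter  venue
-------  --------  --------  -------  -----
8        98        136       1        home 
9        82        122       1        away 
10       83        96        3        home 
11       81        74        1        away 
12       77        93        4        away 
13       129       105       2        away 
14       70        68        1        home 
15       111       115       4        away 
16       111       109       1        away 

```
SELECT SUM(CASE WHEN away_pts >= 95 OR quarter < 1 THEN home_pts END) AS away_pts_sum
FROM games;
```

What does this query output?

614

game_id=8: ✓ → 98
game_id=9: ✓ → 82
game_id=10: ✓ → 83
game_id=11: ✗
game_id=12: ✗
game_id=13: ✓ → 129
game_id=14: ✗
game_id=15: ✓ → 111
game_id=16: ✓ → 111
away_pts_sum = 98 + 82 + 83 + 129 + 111 + 111 = 614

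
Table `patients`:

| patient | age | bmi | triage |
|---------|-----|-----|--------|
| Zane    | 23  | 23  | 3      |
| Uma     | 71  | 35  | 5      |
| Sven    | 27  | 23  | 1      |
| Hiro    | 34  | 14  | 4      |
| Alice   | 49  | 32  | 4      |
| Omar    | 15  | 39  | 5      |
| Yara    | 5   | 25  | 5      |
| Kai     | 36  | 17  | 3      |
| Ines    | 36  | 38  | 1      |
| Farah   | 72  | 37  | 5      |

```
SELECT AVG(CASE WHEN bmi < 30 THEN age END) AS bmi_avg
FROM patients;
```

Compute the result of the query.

25

patient=Zane: ✓ → 23
patient=Uma: ✗
patient=Sven: ✓ → 27
patient=Hiro: ✓ → 34
patient=Alice: ✗
patient=Omar: ✗
patient=Yara: ✓ → 5
patient=Kai: ✓ → 36
patient=Ines: ✗
patient=Farah: ✗
bmi_avg = (23 + 27 + 34 + 5 + 36) / 5 = 25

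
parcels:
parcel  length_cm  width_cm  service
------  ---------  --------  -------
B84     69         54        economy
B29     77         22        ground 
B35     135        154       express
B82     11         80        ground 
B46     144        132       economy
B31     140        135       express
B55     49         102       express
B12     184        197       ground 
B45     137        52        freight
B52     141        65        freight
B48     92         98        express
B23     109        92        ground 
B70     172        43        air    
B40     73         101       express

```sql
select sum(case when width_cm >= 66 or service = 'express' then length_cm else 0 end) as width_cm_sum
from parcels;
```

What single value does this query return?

937

parcel=B84: ✗
parcel=B29: ✗
parcel=B35: ✓ → 135
parcel=B82: ✓ → 11
parcel=B46: ✓ → 144
parcel=B31: ✓ → 140
parcel=B55: ✓ → 49
parcel=B12: ✓ → 184
parcel=B45: ✗
parcel=B52: ✗
parcel=B48: ✓ → 92
parcel=B23: ✓ → 109
parcel=B70: ✗
parcel=B40: ✓ → 73
width_cm_sum = 135 + 11 + 144 + 140 + 49 + 184 + 92 + 109 + 73 = 937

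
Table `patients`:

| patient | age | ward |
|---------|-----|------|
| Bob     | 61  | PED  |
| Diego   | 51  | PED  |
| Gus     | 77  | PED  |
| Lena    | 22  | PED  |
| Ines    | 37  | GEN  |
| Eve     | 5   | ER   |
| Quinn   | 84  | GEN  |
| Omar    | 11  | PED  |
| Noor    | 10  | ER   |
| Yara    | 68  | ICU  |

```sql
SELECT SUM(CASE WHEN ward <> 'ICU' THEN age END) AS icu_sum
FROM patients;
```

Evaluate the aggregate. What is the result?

358

patient=Bob: ✓ → 61
patient=Diego: ✓ → 51
patient=Gus: ✓ → 77
patient=Lena: ✓ → 22
patient=Ines: ✓ → 37
patient=Eve: ✓ → 5
patient=Quinn: ✓ → 84
patient=Omar: ✓ → 11
patient=Noor: ✓ → 10
patient=Yara: ✗
icu_sum = 61 + 51 + 77 + 22 + 37 + 5 + 84 + 11 + 10 = 358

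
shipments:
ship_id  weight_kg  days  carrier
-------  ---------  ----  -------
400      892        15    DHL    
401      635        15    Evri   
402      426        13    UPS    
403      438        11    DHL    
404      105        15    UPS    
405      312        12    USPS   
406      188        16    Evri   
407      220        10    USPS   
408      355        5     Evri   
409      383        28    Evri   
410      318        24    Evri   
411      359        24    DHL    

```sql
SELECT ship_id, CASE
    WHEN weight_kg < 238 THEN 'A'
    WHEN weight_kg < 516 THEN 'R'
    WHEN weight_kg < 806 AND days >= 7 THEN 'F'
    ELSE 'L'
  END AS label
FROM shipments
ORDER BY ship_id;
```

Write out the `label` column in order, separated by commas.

ship_id=400: ELSE → L
ship_id=401: weight_kg < 806 AND days >= 7 → F
ship_id=402: weight_kg < 516 → R
ship_id=403: weight_kg < 516 → R
ship_id=404: weight_kg < 238 → A
ship_id=405: weight_kg < 516 → R
ship_id=406: weight_kg < 238 → A
ship_id=407: weight_kg < 238 → A
ship_id=408: weight_kg < 516 → R
ship_id=409: weight_kg < 516 → R
ship_id=410: weight_kg < 516 → R
ship_id=411: weight_kg < 516 → R

L, F, R, R, A, R, A, A, R, R, R, R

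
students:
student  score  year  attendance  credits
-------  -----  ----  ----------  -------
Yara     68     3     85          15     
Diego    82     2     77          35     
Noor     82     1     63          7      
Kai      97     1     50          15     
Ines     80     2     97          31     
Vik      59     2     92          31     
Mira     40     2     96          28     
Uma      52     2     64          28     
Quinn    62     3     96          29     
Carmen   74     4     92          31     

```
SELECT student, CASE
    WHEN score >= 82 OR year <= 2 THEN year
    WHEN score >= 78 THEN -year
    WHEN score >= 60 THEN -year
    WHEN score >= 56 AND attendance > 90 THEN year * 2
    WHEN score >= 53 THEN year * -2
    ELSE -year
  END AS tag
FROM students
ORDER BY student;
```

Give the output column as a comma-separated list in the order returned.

-4, 2, 2, 1, 2, 1, -3, 2, 2, -3

student=Carmen: score >= 60 → -4
student=Diego: score >= 82 OR year <= 2 → 2
student=Ines: score >= 82 OR year <= 2 → 2
student=Kai: score >= 82 OR year <= 2 → 1
student=Mira: score >= 82 OR year <= 2 → 2
student=Noor: score >= 82 OR year <= 2 → 1
student=Quinn: score >= 60 → -3
student=Uma: score >= 82 OR year <= 2 → 2
student=Vik: score >= 82 OR year <= 2 → 2
student=Yara: score >= 60 → -3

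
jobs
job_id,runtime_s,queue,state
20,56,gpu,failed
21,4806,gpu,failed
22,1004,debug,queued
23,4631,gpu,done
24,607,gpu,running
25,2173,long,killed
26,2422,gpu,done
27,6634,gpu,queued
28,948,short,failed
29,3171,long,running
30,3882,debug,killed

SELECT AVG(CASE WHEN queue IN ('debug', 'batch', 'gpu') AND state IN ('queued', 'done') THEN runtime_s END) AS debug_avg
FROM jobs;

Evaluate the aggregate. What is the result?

3672.75

job_id=20: ✗
job_id=21: ✗
job_id=22: ✓ → 1004
job_id=23: ✓ → 4631
job_id=24: ✗
job_id=25: ✗
job_id=26: ✓ → 2422
job_id=27: ✓ → 6634
job_id=28: ✗
job_id=29: ✗
job_id=30: ✗
debug_avg = (1004 + 4631 + 2422 + 6634) / 4 = 3672.75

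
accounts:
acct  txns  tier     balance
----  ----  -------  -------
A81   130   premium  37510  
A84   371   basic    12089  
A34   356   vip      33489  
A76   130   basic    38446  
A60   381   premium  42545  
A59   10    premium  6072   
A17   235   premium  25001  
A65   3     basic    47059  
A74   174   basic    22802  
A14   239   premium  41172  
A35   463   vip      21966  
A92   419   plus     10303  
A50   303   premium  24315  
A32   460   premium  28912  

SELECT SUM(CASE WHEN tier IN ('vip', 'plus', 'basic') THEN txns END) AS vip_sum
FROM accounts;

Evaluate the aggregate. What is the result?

1916

acct=A81: ✗
acct=A84: ✓ → 371
acct=A34: ✓ → 356
acct=A76: ✓ → 130
acct=A60: ✗
acct=A59: ✗
acct=A17: ✗
acct=A65: ✓ → 3
acct=A74: ✓ → 174
acct=A14: ✗
acct=A35: ✓ → 463
acct=A92: ✓ → 419
acct=A50: ✗
acct=A32: ✗
vip_sum = 371 + 356 + 130 + 3 + 174 + 463 + 419 = 1916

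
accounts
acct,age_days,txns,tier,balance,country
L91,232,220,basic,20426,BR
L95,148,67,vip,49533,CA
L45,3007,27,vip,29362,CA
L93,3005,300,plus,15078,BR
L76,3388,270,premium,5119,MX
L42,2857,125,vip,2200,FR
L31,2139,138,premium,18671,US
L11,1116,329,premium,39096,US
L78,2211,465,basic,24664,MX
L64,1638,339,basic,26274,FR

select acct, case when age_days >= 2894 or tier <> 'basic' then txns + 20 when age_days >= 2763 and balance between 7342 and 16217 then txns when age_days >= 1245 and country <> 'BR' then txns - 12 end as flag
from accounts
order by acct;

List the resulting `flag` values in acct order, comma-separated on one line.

349, 158, 145, 47, 327, 290, 453, NULL, 320, 87

acct=L11: age_days >= 2894 or tier <> 'basic' → 349
acct=L31: age_days >= 2894 or tier <> 'basic' → 158
acct=L42: age_days >= 2894 or tier <> 'basic' → 145
acct=L45: age_days >= 2894 or tier <> 'basic' → 47
acct=L64: age_days >= 1245 and country <> 'BR' → 327
acct=L76: age_days >= 2894 or tier <> 'basic' → 290
acct=L78: age_days >= 1245 and country <> 'BR' → 453
acct=L91: (no match → NULL) → NULL
acct=L93: age_days >= 2894 or tier <> 'basic' → 320
acct=L95: age_days >= 2894 or tier <> 'basic' → 87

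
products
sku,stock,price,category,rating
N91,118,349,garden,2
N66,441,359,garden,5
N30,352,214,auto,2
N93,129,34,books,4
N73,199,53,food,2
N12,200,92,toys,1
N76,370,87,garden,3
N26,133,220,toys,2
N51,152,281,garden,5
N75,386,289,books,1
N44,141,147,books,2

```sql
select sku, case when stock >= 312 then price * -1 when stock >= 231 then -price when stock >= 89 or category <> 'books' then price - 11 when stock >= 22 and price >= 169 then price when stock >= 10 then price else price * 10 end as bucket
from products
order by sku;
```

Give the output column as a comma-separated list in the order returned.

81, 209, -214, 136, 270, -359, 42, -289, -87, 338, 23

sku=N12: stock >= 89 or category <> 'books' → 81
sku=N26: stock >= 89 or category <> 'books' → 209
sku=N30: stock >= 312 → -214
sku=N44: stock >= 89 or category <> 'books' → 136
sku=N51: stock >= 89 or category <> 'books' → 270
sku=N66: stock >= 312 → -359
sku=N73: stock >= 89 or category <> 'books' → 42
sku=N75: stock >= 312 → -289
sku=N76: stock >= 312 → -87
sku=N91: stock >= 89 or category <> 'books' → 338
sku=N93: stock >= 89 or category <> 'books' → 23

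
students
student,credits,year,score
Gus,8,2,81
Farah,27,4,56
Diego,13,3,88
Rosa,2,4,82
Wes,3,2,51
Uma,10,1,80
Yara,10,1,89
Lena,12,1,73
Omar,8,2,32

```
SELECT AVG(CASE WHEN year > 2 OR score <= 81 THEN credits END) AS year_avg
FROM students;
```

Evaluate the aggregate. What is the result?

10.375

student=Gus: ✓ → 8
student=Farah: ✓ → 27
student=Diego: ✓ → 13
student=Rosa: ✓ → 2
student=Wes: ✓ → 3
student=Uma: ✓ → 10
student=Yara: ✗
student=Lena: ✓ → 12
student=Omar: ✓ → 8
year_avg = (8 + 27 + 13 + 2 + 3 + 10 + 12 + 8) / 8 = 10.375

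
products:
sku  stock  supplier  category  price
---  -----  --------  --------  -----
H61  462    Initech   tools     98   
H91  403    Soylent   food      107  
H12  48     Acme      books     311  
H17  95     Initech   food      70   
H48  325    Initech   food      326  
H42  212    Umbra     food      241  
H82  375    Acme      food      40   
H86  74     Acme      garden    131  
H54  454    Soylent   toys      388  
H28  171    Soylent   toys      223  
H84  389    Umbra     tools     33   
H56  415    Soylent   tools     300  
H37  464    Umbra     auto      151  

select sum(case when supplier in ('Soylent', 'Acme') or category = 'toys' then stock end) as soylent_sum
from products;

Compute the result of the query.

1940

sku=H61: ✗
sku=H91: ✓ → 403
sku=H12: ✓ → 48
sku=H17: ✗
sku=H48: ✗
sku=H42: ✗
sku=H82: ✓ → 375
sku=H86: ✓ → 74
sku=H54: ✓ → 454
sku=H28: ✓ → 171
sku=H84: ✗
sku=H56: ✓ → 415
sku=H37: ✗
soylent_sum = 403 + 48 + 375 + 74 + 454 + 171 + 415 = 1940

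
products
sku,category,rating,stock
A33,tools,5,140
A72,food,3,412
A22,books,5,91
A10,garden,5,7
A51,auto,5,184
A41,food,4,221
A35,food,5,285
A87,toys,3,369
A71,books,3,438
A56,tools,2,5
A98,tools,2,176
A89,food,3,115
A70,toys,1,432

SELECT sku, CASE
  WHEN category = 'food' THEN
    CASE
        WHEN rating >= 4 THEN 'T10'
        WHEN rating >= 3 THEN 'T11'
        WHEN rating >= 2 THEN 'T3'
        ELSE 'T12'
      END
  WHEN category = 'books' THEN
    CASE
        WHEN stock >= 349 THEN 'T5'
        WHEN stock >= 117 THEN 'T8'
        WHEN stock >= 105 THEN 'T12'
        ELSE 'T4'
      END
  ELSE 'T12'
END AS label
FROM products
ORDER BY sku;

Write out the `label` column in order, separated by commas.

T12, T4, T12, T10, T10, T12, T12, T12, T5, T11, T12, T11, T12

sku=A10: category='garden' → outer ELSE → T12
sku=A22: category='books' → inner[ELSE] → T4
sku=A33: category='tools' → outer ELSE → T12
sku=A35: category='food' → inner[rating >= 4] → T10
sku=A41: category='food' → inner[rating >= 4] → T10
sku=A51: category='auto' → outer ELSE → T12
sku=A56: category='tools' → outer ELSE → T12
sku=A70: category='toys' → outer ELSE → T12
sku=A71: category='books' → inner[stock >= 349] → T5
sku=A72: category='food' → inner[rating >= 3] → T11
sku=A87: category='toys' → outer ELSE → T12
sku=A89: category='food' → inner[rating >= 3] → T11
sku=A98: category='tools' → outer ELSE → T12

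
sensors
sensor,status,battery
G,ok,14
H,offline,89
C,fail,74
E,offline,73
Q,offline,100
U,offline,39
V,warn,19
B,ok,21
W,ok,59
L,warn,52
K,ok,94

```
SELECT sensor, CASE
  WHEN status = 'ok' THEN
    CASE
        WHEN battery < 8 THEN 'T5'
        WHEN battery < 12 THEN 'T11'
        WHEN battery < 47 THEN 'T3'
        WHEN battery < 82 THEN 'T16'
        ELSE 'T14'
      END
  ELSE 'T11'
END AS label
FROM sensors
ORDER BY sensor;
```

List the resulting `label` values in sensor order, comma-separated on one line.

T3, T11, T11, T3, T11, T14, T11, T11, T11, T11, T16

sensor=B: status='ok' → inner[battery < 47] → T3
sensor=C: status='fail' → outer ELSE → T11
sensor=E: status='offline' → outer ELSE → T11
sensor=G: status='ok' → inner[battery < 47] → T3
sensor=H: status='offline' → outer ELSE → T11
sensor=K: status='ok' → inner[ELSE] → T14
sensor=L: status='warn' → outer ELSE → T11
sensor=Q: status='offline' → outer ELSE → T11
sensor=U: status='offline' → outer ELSE → T11
sensor=V: status='warn' → outer ELSE → T11
sensor=W: status='ok' → inner[battery < 82] → T16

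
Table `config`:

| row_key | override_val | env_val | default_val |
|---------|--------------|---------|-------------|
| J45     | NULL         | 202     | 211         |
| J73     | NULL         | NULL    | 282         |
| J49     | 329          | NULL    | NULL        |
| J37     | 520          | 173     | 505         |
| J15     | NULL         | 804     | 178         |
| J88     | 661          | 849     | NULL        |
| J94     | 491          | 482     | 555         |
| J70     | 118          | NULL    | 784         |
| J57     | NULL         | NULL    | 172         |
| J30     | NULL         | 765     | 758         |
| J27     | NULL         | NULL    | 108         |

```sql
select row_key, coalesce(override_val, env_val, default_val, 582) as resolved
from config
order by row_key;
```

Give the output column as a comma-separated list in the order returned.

row_key=J15: override_val=NULL, env_val=804 → 804
row_key=J27: override_val=NULL, env_val=NULL, default_val=108 → 108
row_key=J30: override_val=NULL, env_val=765 → 765
row_key=J37: override_val=520 → 520
row_key=J45: override_val=NULL, env_val=202 → 202
row_key=J49: override_val=329 → 329
row_key=J57: override_val=NULL, env_val=NULL, default_val=172 → 172
row_key=J70: override_val=118 → 118
row_key=J73: override_val=NULL, env_val=NULL, default_val=282 → 282
row_key=J88: override_val=661 → 661
row_key=J94: override_val=491 → 491

804, 108, 765, 520, 202, 329, 172, 118, 282, 661, 491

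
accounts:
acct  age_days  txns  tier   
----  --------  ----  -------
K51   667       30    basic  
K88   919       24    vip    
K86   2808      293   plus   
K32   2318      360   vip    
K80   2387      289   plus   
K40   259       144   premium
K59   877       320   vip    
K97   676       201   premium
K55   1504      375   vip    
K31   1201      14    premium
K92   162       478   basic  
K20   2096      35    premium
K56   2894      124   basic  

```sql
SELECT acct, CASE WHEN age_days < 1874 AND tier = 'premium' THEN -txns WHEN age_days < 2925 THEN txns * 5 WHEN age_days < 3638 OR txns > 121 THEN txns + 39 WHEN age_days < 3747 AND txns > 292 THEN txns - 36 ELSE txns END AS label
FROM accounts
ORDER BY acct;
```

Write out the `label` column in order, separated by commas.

175, -14, 1800, -144, 150, 1875, 620, 1600, 1445, 1465, 120, 2390, -201

acct=K20: age_days < 2925 → 175
acct=K31: age_days < 1874 AND tier = 'premium' → -14
acct=K32: age_days < 2925 → 1800
acct=K40: age_days < 1874 AND tier = 'premium' → -144
acct=K51: age_days < 2925 → 150
acct=K55: age_days < 2925 → 1875
acct=K56: age_days < 2925 → 620
acct=K59: age_days < 2925 → 1600
acct=K80: age_days < 2925 → 1445
acct=K86: age_days < 2925 → 1465
acct=K88: age_days < 2925 → 120
acct=K92: age_days < 2925 → 2390
acct=K97: age_days < 1874 AND tier = 'premium' → -201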